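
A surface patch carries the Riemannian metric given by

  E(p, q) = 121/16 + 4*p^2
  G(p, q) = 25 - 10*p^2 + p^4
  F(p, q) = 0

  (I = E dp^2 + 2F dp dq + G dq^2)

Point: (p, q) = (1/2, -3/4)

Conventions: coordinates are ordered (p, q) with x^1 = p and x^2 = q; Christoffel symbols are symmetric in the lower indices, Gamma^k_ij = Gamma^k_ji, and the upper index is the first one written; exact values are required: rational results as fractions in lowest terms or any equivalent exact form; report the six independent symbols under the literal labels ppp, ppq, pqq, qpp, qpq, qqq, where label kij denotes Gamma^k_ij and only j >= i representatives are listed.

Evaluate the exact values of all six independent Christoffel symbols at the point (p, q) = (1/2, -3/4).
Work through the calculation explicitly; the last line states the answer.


E = 137/16, F = 0, G = 361/16 at the point
E_p = 4, E_q = 0, F_p = 0, F_q = 0, G_p = -19/2, G_q = 0
EG - F^2 = 49457/256;  g^inv = (256/49457) * [[361/16, 0], [0, 137/16]]
first-kind symbols [ij,l] = (1/2)(d_i g_jl + d_j g_il - d_l g_ij): [pp,p] = E_p/2 = 2, [pp,q] = F_p - E_q/2 = 0, [pq,p] = E_q/2 = 0, [pq,q] = G_p/2 = -19/4, [qq,p] = F_q - G_p/2 = 19/4, [qq,q] = G_q/2 = 0
Gamma^p_ij = (G*[ij,p] - F*[ij,q])/(EG - F^2), Gamma^q_ij = (E*[ij,q] - F*[ij,p])/(EG - F^2)

Answer: Gamma_ppp = 32/137, Gamma_ppq = 0, Gamma_pqq = 76/137, Gamma_qpp = 0, Gamma_qpq = -4/19, Gamma_qqq = 0


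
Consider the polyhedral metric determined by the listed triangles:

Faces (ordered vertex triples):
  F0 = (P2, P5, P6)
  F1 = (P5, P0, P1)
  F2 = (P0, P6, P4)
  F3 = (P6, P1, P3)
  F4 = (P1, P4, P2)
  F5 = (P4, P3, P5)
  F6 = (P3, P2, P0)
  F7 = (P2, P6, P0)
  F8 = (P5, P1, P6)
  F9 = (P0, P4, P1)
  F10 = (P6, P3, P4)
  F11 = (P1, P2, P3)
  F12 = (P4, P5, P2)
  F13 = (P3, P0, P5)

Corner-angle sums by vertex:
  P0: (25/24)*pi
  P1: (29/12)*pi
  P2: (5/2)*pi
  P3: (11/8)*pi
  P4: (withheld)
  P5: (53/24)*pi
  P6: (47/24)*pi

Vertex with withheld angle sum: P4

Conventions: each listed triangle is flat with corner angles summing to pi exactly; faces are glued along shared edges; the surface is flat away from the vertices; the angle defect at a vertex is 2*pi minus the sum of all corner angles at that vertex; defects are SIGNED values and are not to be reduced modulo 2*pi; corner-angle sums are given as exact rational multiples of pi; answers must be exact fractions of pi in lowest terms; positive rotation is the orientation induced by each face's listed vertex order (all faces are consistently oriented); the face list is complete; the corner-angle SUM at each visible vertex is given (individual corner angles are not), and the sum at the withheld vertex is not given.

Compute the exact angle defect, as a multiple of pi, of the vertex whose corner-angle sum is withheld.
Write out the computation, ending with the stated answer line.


V = 7, E = 21, F = 14; chi = V - E + F = 0
Gauss-Bonnet: total defect = 2*pi*chi = 0; visible defects sum to pi/2

Answer: defect(P4) = -pi/2


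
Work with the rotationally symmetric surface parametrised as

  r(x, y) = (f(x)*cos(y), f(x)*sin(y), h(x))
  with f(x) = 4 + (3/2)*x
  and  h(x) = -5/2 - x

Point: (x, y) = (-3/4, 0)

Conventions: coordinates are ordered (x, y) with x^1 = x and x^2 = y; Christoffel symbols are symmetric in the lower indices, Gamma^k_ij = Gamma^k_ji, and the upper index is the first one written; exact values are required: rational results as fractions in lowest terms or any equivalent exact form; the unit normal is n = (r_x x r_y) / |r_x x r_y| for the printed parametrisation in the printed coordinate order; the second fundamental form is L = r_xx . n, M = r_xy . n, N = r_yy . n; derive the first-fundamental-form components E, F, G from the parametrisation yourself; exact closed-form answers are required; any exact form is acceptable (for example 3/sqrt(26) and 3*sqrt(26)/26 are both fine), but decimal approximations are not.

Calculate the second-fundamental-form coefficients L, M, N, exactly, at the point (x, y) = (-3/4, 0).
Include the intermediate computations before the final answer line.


f = 23/8, f' = 3/2, f'' = 0, h' = -1, h'' = 0
E = 13/4, F = 0, G = 529/64; answer radicand W^2 = 13/4
unnormalised second-form numerators: l = 0, m = 0, n = -23/8; L = l/sqrt(13/4), and similarly M = m/sqrt(W^2), N = n/sqrt(W^2)

Answer: L = 0, M = 0, N = -23*sqrt(13)/52


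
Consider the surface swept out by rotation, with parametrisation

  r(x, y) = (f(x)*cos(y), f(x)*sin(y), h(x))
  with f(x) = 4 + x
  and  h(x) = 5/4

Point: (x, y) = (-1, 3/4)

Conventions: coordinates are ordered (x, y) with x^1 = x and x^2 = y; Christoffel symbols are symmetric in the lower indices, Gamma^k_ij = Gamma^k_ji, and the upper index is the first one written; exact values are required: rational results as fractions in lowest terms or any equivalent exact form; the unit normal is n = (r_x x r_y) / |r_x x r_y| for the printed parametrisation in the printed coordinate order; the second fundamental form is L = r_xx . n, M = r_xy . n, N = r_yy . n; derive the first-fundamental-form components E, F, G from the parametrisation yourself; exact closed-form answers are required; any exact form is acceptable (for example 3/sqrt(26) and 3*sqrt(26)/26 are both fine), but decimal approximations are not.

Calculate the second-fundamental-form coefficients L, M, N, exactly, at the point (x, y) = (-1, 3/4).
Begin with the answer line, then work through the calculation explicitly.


Answer: L = 0, M = 0, N = 0

f = 3, f' = 1, f'' = 0, h' = 0, h'' = 0
E = 1, F = 0, G = 9; answer radicand W^2 = 1
unnormalised second-form numerators: l = 0, m = 0, n = 0; L = l/sqrt(1), and similarly M = m/sqrt(W^2), N = n/sqrt(W^2)


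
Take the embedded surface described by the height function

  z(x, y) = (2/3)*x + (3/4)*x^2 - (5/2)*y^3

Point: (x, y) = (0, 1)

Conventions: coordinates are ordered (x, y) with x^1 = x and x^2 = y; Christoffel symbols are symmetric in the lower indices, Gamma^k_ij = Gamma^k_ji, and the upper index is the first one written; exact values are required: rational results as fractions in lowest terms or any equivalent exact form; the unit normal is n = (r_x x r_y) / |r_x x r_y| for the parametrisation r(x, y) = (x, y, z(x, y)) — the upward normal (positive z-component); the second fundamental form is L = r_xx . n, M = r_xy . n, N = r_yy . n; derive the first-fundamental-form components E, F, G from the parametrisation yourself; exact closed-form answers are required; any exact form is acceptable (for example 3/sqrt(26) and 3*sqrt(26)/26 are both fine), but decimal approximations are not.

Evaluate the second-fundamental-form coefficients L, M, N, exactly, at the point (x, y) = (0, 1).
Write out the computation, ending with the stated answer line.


z_x = 2/3, z_y = -15/2, z_xx = 3/2, z_xy = 0, z_yy = -15
E = 13/9, F = -5, G = 229/4; answer radicand W^2 = 2077/36
unnormalised second-form numerators: l = 3/2, m = 0, n = -15; L = l/sqrt(2077/36), and similarly M = m/sqrt(W^2), N = n/sqrt(W^2)

Answer: L = 9*sqrt(2077)/2077, M = 0, N = -90*sqrt(2077)/2077


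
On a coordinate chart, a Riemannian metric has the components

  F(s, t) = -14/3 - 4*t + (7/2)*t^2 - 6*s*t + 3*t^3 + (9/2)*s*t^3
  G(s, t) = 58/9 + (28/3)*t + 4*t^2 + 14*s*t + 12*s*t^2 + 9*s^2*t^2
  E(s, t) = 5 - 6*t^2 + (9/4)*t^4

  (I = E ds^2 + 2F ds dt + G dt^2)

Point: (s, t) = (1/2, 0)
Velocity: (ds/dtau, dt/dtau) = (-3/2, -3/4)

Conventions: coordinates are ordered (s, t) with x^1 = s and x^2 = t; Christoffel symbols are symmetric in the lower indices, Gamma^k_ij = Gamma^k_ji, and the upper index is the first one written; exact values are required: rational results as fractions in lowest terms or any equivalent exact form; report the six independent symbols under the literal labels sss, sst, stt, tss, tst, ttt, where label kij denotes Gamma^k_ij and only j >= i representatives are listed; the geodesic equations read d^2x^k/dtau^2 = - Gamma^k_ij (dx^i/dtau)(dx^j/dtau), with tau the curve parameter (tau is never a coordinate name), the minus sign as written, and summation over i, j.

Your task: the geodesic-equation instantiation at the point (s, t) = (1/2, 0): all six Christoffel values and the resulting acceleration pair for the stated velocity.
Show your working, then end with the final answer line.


E = 5, F = -14/3, G = 58/9 at the point
E_s = 0, E_t = 0, F_s = 0, F_t = -7, G_s = 0, G_t = 49/3
EG - F^2 = 94/9;  g^inv = (9/94) * [[58/9, 14/3], [14/3, 5]]
first-kind symbols [ij,l] = (1/2)(d_i g_jl + d_j g_il - d_l g_ij): [ss,s] = E_s/2 = 0, [ss,t] = F_s - E_t/2 = 0, [st,s] = E_t/2 = 0, [st,t] = G_s/2 = 0, [tt,s] = F_t - G_s/2 = -7, [tt,t] = G_t/2 = 49/6
Gamma^s_ij = (G*[ij,s] - F*[ij,t])/(EG - F^2), Gamma^t_ij = (E*[ij,t] - F*[ij,s])/(EG - F^2)
Gamma_sss = 0, Gamma_sst = 0, Gamma_stt = -63/94, Gamma_tss = 0, Gamma_tst = 0, Gamma_ttt = 147/188
d^2s/dtau^2 = -(Gamma_sss*(-3/2)^2 + 2*Gamma_sst*(-3/2)*(-3/4) + Gamma_stt*(-3/4)^2) = 567/1504
d^2t/dtau^2 = -(Gamma_tss*(-3/2)^2 + 2*Gamma_tst*(-3/2)*(-3/4) + Gamma_ttt*(-3/4)^2) = -1323/3008

Answer: Gamma_sss = 0, Gamma_sst = 0, Gamma_stt = -63/94, Gamma_tss = 0, Gamma_tst = 0, Gamma_ttt = 147/188; accelerations (d^2s/dtau^2, d^2t/dtau^2) = (567/1504, -1323/3008)


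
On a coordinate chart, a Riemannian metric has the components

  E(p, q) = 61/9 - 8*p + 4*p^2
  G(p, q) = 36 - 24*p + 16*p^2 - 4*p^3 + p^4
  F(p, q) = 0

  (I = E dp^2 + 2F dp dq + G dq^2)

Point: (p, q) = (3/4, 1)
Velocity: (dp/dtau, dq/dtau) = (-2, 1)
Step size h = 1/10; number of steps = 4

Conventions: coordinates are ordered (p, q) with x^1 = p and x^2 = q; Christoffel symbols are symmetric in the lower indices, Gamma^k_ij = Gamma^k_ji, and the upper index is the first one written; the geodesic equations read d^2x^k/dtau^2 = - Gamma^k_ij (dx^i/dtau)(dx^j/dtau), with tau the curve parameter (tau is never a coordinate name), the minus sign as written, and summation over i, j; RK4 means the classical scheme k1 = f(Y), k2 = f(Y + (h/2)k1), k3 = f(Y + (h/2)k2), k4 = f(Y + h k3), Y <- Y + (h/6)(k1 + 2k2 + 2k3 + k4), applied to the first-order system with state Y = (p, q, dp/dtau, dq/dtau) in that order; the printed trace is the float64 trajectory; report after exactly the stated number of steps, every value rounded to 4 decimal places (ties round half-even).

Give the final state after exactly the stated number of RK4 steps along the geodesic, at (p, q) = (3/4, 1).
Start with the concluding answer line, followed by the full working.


Answer: p = 0.0066, q = 1.3483, dp/dtau = -1.6991, dq/dtau = 0.7151

f(Y) = (dp/dtau, dq/dtau, -Gamma^p_ij Y'^i Y'^j, -Gamma^q_ij Y'^i Y'^j) with the Gammas evaluated at the stage position; h = 0.100000; intermediate values shown to 6 dp
step 0: p = 0.7500, q = 1.0000, dp/dtau = -2.0000, dq/dtau = 1.0000
step 1:
  k1: at (p, q) = (0.750000, 1.000000), (dp/dtau, dq/dtau) = (-2.000000, 1.000000); Gamma_ppp = -0.330275, Gamma_ppq = 0.000000, Gamma_pqq = 0.836009, Gamma_qpp = 0.000000, Gamma_qpq = -0.098765, Gamma_qqq = 0.000000; k1 = (-2.000000, 1.000000, 0.485092, -0.395062)
  k2: at (p, q) = (0.650000, 1.050000), (dp/dtau, dq/dtau) = (-1.975745, 0.980247); Gamma_ppp = -0.428426, Gamma_ppq = 0.000000, Gamma_pqq = 1.097305, Gamma_qpp = 0.000000, Gamma_qpq = -0.136652, Gamma_qqq = 0.000000; k2 = (-1.975745, 0.980247, 0.618007, -0.529313)
  k3: at (p, q) = (0.651213, 1.049012), (dp/dtau, dq/dtau) = (-1.969100, 0.973534); Gamma_ppp = -0.427385, Gamma_ppq = 0.000000, Gamma_pqq = 1.094458, Gamma_qpp = 0.000000, Gamma_qpq = -0.136201, Gamma_qqq = 0.000000; k3 = (-1.969100, 0.973534, 0.619828, -0.522191)
  k4: at (p, q) = (0.553090, 1.097353), (dp/dtau, dq/dtau) = (-1.938017, 0.947781); Gamma_ppp = -0.499803, Gamma_ppq = 0.000000, Gamma_pqq = 1.299419, Gamma_qpp = 0.000000, Gamma_qpq = -0.171897, Gamma_qqq = 0.000000; k4 = (-1.938017, 0.947781, 0.709961, -0.631488)
  Y <- Y + (h/6)(k1 + 2k2 + 2k3 + k4): p = 0.5529, q = 1.0976, dp/dtau = -1.9388, dq/dtau = 0.9478
step 2:
  k1: at (p, q) = (0.552872, 1.097589), (dp/dtau, dq/dtau) = (-1.938821, 0.947841); Gamma_ppp = -0.499938, Gamma_ppq = 0.000000, Gamma_pqq = 1.299819, Gamma_qpp = 0.000000, Gamma_qpq = -0.171975, Gamma_qqq = 0.000000; k1 = (-1.938821, 0.947841, 0.711520, -0.632075)
  k2: at (p, q) = (0.455930, 1.144981), (dp/dtau, dq/dtau) = (-1.903245, 0.916237); Gamma_ppp = -0.549312, Gamma_ppq = 0.000000, Gamma_pqq = 1.454582, Gamma_qpp = 0.000000, Gamma_qpq = -0.205464, Gamma_qqq = 0.000000; k2 = (-1.903245, 0.916237, 0.768690, -0.716586)
  k3: at (p, q) = (0.457709, 1.143401), (dp/dtau, dq/dtau) = (-1.900387, 0.912011); Gamma_ppp = -0.548586, Gamma_ppq = 0.000000, Gamma_pqq = 1.452130, Gamma_qpp = 0.000000, Gamma_qpq = -0.204867, Gamma_qqq = 0.000000; k3 = (-1.900387, 0.912011, 0.773373, -0.710140)
  k4: at (p, q) = (0.362833, 1.188790), (dp/dtau, dq/dtau) = (-1.861484, 0.876827); Gamma_ppp = -0.579018, Gamma_ppq = 0.000000, Gamma_pqq = 1.565082, Gamma_qpp = 0.000000, Gamma_qpq = -0.235727, Gamma_qqq = 0.000000; k4 = (-1.861484, 0.876827, 0.803096, -0.769506)
  Y <- Y + (h/6)(k1 + 2k2 + 2k3 + k4): p = 0.3627, q = 1.1889, dp/dtau = -1.8622, dq/dtau = 0.8769
step 3:
  k1: at (p, q) = (0.362745, 1.188942), (dp/dtau, dq/dtau) = (-1.862176, 0.876924); Gamma_ppp = -0.579039, Gamma_ppq = 0.000000, Gamma_pqq = 1.565170, Gamma_qpp = 0.000000, Gamma_qpq = -0.235754, Gamma_qqq = 0.000000; k1 = (-1.862176, 0.876924, 0.804325, -0.769966)
  k2: at (p, q) = (0.269637, 1.232788), (dp/dtau, dq/dtau) = (-1.821959, 0.838425); Gamma_ppp = -0.594819, Gamma_ppq = 0.000000, Gamma_pqq = 1.645695, Gamma_qpp = 0.000000, Gamma_qpq = -0.263982, Gamma_qqq = 0.000000; k2 = (-1.821959, 0.838425, 0.817671, -0.806506)
  k3: at (p, q) = (0.271647, 1.230863), (dp/dtau, dq/dtau) = (-1.821292, 0.836598); Gamma_ppp = -0.594602, Gamma_ppq = 0.000000, Gamma_pqq = 1.644222, Gamma_qpp = 0.000000, Gamma_qpq = -0.263395, Gamma_qqq = 0.000000; k3 = (-1.821292, 0.836598, 0.821571, -0.802664)
  k4: at (p, q) = (0.180616, 1.272602), (dp/dtau, dq/dtau) = (-1.780019, 0.796657); Gamma_ppp = -0.599915, Gamma_ppq = 0.000000, Gamma_pqq = 1.701175, Gamma_qpp = 0.000000, Gamma_qpq = -0.288953, Gamma_qqq = 0.000000; k4 = (-1.780019, 0.796657, 0.821137, -0.819509)
  Y <- Y + (h/6)(k1 + 2k2 + 2k3 + k4): p = 0.1806, q = 1.2727, dp/dtau = -1.7804, dq/dtau = 0.7968
step 4:
  k1: at (p, q) = (0.180600, 1.272669), (dp/dtau, dq/dtau) = (-1.780443, 0.796793); Gamma_ppp = -0.599915, Gamma_ppq = 0.000000, Gamma_pqq = 1.701183, Gamma_qpp = 0.000000, Gamma_qpq = -0.288958, Gamma_qqq = 0.000000; k1 = (-1.780443, 0.796793, 0.821670, -0.819857)
  k2: at (p, q) = (0.091578, 1.312509), (dp/dtau, dq/dtau) = (-1.739360, 0.755800); Gamma_ppp = -0.597774, Gamma_ppq = 0.000000, Gamma_pqq = 1.741085, Gamma_qpp = 0.000000, Gamma_qpq = -0.311892, Gamma_qqq = 0.000000; k2 = (-1.739360, 0.755800, 0.813921, -0.820032)
  k3: at (p, q) = (0.093632, 1.310459), (dp/dtau, dq/dtau) = (-1.739747, 0.755792); Gamma_ppp = -0.597889, Gamma_ppq = 0.000000, Gamma_pqq = 1.740306, Gamma_qpp = 0.000000, Gamma_qpq = -0.311386, Gamma_qqq = 0.000000; k3 = (-1.739747, 0.755792, 0.815543, -0.818875)
  k4: at (p, q) = (0.006626, 1.348248), (dp/dtau, dq/dtau) = (-1.698889, 0.714906); Gamma_ppp = -0.590859, Gamma_ppq = 0.000000, Gamma_pqq = 1.768676, Gamma_qpp = 0.000000, Gamma_qpq = -0.331855, Gamma_qqq = 0.000000; k4 = (-1.698889, 0.714906, 0.801399, -0.806107)
  Y <- Y + (h/6)(k1 + 2k2 + 2k3 + k4): p = 0.0066, q = 1.3483, dp/dtau = -1.6991, dq/dtau = 0.7151


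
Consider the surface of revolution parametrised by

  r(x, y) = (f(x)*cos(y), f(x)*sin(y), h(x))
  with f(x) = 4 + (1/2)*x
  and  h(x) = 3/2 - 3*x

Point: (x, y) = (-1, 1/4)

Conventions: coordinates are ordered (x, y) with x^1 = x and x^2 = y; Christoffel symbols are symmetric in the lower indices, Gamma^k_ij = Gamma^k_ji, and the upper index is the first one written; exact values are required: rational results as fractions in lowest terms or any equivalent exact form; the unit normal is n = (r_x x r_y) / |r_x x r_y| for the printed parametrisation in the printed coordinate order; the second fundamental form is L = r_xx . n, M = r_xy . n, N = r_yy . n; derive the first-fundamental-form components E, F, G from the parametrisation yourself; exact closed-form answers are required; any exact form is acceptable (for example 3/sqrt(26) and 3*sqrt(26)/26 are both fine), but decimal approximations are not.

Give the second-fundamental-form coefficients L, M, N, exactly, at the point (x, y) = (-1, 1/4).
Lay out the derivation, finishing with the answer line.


f = 7/2, f' = 1/2, f'' = 0, h' = -3, h'' = 0
E = 37/4, F = 0, G = 49/4; answer radicand W^2 = 37/4
unnormalised second-form numerators: l = 0, m = 0, n = -21/2; L = l/sqrt(37/4), and similarly M = m/sqrt(W^2), N = n/sqrt(W^2)

Answer: L = 0, M = 0, N = -21*sqrt(37)/37


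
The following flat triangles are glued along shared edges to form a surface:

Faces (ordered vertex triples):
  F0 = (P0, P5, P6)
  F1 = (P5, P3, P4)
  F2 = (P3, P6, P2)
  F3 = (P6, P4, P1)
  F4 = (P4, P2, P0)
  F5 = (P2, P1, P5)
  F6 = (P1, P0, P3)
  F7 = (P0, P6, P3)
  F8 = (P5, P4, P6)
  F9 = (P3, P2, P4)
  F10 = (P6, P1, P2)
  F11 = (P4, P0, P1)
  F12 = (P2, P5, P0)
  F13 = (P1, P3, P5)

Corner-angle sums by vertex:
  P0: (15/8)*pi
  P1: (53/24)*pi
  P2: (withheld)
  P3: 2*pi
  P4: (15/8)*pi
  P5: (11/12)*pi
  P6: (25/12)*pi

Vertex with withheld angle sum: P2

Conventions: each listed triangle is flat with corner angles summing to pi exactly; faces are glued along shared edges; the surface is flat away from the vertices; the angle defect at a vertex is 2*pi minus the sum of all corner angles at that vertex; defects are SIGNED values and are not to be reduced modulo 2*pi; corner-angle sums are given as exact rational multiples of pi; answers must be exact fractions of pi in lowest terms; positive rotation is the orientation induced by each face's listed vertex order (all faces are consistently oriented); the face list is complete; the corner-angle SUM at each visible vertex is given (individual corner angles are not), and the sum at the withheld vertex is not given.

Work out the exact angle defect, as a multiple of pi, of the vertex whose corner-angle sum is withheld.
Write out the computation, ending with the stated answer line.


V = 7, E = 21, F = 14; chi = V - E + F = 0
Gauss-Bonnet: total defect = 2*pi*chi = 0; visible defects sum to (25/24)*pi

Answer: defect(P2) = (-25/24)*pi


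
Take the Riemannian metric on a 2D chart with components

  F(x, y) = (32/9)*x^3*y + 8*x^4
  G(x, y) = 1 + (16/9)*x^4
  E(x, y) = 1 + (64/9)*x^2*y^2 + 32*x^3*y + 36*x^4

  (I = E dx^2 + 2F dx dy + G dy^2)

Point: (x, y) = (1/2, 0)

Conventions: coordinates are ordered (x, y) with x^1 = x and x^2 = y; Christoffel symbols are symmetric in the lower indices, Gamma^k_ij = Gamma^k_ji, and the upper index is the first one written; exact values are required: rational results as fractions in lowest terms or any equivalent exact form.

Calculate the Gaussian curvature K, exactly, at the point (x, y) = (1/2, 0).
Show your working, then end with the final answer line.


E = 13/4, F = 1/2, G = 10/9, EG - F^2 = 121/36 at the point
E_x = 18, E_y = 4, F_x = 4, F_y = 4/9, G_x = 8/9, G_y = 0
E_yy = 32/9, F_xy = 8/3, G_xx = 16/3
Using the Brioschi determinant formula for K from the metric derivatives:
M1 = [[-E_yy/2 + F_xy - G_xx/2, E_x/2, F_x - E_y/2], [F_y - G_x/2, E, F], [G_y/2, F, G]] = [[-16/9, 9, 2], [0, 13/4, 1/2], [0, 1/2, 10/9]]; det M1 = -484/81
M2 = [[0, E_y/2, G_x/2], [E_y/2, E, F], [G_x/2, F, G]] = [[0, 2, 4/9], [2, 13/4, 1/2], [4/9, 1/2, 10/9]]; det M2 = -340/81
det M1 - det M2 = -16/9; K = -16/9 / (121/36)^2 = -2304/14641

Answer: K = -2304/14641


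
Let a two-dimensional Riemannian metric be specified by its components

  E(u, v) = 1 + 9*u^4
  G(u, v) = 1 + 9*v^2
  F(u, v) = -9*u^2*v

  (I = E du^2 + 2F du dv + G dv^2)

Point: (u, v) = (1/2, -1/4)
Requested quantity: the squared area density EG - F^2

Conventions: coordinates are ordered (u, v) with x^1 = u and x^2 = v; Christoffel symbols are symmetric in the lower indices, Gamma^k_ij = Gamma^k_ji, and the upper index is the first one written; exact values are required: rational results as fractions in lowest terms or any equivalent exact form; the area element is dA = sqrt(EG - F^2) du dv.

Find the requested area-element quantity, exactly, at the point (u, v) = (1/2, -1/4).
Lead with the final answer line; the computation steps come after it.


Answer: EG - F^2 = 17/8

E = 25/16, F = 9/16, G = 25/16; EG - F^2 = 17/8


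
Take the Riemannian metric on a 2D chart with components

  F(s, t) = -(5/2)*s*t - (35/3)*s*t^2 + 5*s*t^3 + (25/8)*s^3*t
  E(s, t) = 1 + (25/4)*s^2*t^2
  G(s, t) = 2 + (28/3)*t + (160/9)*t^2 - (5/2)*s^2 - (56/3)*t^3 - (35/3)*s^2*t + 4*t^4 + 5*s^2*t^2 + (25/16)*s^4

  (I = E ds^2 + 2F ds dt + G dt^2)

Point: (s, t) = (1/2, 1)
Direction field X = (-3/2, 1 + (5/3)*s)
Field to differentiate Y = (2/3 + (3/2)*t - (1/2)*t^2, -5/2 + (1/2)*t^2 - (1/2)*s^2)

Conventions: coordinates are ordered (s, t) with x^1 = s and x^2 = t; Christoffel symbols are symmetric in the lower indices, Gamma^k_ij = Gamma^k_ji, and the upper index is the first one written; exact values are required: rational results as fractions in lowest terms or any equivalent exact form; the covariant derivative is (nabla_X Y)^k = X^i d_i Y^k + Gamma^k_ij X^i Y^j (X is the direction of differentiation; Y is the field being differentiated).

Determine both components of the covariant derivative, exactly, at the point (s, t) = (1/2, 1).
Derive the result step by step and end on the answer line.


E = 41/16, F = -805/192, G = 28225/2304 at the point
E_s = 25/4, E_t = 25/8, F_s = -655/96, F_t = -965/192, G_s = -805/96, G_t = 161/36
EG - F^2 = 31825/2304;  g^inv = (2304/31825) * [[28225/2304, 805/192], [805/192, 41/16]]
first-kind symbols [ij,l] = (1/2)(d_i g_jl + d_j g_il - d_l g_ij): [ss,s] = E_s/2 = 25/8, [ss,t] = F_s - E_t/2 = -805/96, [st,s] = E_t/2 = 25/16, [st,t] = G_s/2 = -805/192, [tt,s] = F_t - G_s/2 = -5/6, [tt,t] = G_t/2 = 161/72
Gamma^s_ij = (G*[ij,s] - F*[ij,t])/(EG - F^2), Gamma^t_ij = (E*[ij,t] - F*[ij,s])/(EG - F^2)
Gamma_sss = 288/1273, Gamma_sst = 144/1273, Gamma_stt = -384/6365, Gamma_tss = -3864/6365, Gamma_tst = -1932/6365, Gamma_ttt = 5152/31825
X = (-3/2, 11/6), Y = (5/3, -17/8) at the point

Answer: (nabla_X Y)^s = 98707/76380, (nabla_X Y)^t = 150406/95475


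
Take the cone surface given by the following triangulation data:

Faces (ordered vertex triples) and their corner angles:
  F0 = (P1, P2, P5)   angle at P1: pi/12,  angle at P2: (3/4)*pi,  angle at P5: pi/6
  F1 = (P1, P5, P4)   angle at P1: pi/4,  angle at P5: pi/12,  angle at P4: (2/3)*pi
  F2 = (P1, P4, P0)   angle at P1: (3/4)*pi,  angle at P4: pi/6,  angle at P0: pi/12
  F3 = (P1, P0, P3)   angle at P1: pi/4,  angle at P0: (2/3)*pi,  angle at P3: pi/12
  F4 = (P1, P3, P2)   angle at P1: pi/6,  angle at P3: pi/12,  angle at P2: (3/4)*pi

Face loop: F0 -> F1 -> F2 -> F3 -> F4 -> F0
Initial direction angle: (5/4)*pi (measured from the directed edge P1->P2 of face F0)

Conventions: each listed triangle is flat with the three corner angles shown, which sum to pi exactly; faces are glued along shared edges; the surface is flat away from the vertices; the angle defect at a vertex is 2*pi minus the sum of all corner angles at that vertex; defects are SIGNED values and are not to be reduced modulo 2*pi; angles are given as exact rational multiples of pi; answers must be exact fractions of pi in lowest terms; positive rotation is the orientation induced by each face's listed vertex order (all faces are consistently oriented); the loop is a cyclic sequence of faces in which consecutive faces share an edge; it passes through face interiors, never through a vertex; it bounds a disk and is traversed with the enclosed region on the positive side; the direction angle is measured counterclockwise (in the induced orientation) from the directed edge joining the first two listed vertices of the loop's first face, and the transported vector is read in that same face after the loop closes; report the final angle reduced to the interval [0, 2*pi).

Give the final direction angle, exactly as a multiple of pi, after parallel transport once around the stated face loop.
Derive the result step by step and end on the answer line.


enclosed vertex P1: corner angles sum to (3/2)*pi, defect = 2*pi - (3/2)*pi = pi/2
transport around the loop rotates by the sum of enclosed defects; add to the initial angle mod 2*pi
final angle = (5/4)*pi + pi/2 = (7/4)*pi (mod 2*pi)

Answer: final direction angle = (7/4)*pi


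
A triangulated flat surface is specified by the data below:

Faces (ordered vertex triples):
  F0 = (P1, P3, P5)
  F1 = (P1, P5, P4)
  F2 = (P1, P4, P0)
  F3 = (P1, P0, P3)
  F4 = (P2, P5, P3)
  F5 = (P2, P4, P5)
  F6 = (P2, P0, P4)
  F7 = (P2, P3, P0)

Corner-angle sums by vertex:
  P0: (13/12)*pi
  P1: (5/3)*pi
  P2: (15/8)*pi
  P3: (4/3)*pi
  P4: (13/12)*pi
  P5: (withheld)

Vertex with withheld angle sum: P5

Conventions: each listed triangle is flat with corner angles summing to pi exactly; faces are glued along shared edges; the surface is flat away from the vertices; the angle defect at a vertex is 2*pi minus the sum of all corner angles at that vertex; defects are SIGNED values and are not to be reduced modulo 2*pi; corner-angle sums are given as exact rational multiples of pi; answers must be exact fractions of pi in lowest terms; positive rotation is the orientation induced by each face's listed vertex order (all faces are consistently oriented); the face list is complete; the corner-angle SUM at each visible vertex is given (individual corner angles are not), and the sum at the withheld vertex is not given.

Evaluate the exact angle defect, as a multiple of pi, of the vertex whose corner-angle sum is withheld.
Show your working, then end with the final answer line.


V = 6, E = 12, F = 8; chi = V - E + F = 2
Gauss-Bonnet: total defect = 2*pi*chi = 4*pi; visible defects sum to (71/24)*pi

Answer: defect(P5) = (25/24)*pi


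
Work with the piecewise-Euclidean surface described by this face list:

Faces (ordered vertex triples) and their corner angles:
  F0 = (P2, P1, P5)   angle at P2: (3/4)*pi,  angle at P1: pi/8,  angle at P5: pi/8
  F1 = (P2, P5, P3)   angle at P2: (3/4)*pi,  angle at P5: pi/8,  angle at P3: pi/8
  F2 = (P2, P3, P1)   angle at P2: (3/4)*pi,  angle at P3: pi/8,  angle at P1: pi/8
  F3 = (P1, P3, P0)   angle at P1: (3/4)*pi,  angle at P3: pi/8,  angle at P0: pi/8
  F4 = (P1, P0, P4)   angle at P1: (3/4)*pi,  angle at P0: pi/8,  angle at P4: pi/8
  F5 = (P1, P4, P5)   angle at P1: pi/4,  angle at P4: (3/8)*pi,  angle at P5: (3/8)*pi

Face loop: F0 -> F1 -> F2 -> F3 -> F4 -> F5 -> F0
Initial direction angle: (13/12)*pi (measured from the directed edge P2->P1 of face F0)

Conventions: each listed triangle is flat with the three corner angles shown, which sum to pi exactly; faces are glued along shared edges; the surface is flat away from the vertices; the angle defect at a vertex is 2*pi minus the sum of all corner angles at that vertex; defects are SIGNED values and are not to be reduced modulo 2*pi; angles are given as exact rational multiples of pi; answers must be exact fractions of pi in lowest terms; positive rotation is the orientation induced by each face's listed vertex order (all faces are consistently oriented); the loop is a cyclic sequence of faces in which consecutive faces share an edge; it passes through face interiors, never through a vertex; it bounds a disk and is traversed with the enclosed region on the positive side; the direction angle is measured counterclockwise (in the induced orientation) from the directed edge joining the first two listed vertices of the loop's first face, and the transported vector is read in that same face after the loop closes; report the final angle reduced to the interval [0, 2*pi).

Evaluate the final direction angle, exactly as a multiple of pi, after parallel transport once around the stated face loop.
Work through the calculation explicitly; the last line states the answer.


enclosed vertex P1: corner angles sum to 2*pi, defect = 2*pi - 2*pi = 0
enclosed vertex P2: corner angles sum to (9/4)*pi, defect = 2*pi - (9/4)*pi = -pi/4
holonomy = initial angle + sum of enclosed defects (mod 2*pi), positive in the induced orientation
final angle = (13/12)*pi - pi/4 = (5/6)*pi (mod 2*pi)

Answer: final direction angle = (5/6)*pi


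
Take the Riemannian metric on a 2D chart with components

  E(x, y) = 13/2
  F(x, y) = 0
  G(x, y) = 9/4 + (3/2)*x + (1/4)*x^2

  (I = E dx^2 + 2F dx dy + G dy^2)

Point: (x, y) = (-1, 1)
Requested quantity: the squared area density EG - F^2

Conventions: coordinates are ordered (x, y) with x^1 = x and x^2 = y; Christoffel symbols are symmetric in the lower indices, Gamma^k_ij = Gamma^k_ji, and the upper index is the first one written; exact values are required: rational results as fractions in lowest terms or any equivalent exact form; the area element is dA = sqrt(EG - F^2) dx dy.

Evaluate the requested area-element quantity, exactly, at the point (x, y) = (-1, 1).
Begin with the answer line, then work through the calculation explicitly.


Answer: EG - F^2 = 13/2

E = 13/2, F = 0, G = 1; EG - F^2 = 13/2


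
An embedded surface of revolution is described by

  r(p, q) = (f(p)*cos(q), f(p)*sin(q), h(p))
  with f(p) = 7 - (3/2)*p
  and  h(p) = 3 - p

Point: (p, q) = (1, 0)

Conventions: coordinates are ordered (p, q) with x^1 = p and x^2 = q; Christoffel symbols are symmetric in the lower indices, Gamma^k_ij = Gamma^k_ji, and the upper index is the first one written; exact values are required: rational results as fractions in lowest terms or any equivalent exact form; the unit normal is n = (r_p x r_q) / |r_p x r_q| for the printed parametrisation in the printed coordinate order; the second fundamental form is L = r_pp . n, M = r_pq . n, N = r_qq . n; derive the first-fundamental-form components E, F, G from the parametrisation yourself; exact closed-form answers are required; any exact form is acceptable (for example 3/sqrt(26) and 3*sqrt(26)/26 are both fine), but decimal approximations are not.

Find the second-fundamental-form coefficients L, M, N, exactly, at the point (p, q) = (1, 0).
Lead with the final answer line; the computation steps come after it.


Answer: L = 0, M = 0, N = -11*sqrt(13)/13

f = 11/2, f' = -3/2, f'' = 0, h' = -1, h'' = 0
E = 13/4, F = 0, G = 121/4; answer radicand W^2 = 13/4
unnormalised second-form numerators: l = 0, m = 0, n = -11/2; L = l/sqrt(13/4), and similarly M = m/sqrt(W^2), N = n/sqrt(W^2)


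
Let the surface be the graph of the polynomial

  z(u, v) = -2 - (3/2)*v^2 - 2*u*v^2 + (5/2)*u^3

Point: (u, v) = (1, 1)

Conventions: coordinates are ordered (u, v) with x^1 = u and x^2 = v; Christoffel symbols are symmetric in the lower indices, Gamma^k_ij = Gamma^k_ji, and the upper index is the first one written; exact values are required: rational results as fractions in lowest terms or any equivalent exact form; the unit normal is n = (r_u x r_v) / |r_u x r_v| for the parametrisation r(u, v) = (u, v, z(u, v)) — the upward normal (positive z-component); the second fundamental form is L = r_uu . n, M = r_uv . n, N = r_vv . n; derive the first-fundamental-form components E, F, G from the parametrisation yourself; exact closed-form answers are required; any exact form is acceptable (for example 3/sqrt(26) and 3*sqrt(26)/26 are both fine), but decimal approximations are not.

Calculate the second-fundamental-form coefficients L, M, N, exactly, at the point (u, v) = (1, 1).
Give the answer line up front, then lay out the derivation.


Answer: L = 10*sqrt(321)/107, M = -8*sqrt(321)/321, N = -14*sqrt(321)/321

z_u = 11/2, z_v = -7, z_uu = 15, z_uv = -4, z_vv = -7
E = 125/4, F = -77/2, G = 50; answer radicand W^2 = 321/4
unnormalised second-form numerators: l = 15, m = -4, n = -7; L = l/sqrt(321/4), and similarly M = m/sqrt(W^2), N = n/sqrt(W^2)


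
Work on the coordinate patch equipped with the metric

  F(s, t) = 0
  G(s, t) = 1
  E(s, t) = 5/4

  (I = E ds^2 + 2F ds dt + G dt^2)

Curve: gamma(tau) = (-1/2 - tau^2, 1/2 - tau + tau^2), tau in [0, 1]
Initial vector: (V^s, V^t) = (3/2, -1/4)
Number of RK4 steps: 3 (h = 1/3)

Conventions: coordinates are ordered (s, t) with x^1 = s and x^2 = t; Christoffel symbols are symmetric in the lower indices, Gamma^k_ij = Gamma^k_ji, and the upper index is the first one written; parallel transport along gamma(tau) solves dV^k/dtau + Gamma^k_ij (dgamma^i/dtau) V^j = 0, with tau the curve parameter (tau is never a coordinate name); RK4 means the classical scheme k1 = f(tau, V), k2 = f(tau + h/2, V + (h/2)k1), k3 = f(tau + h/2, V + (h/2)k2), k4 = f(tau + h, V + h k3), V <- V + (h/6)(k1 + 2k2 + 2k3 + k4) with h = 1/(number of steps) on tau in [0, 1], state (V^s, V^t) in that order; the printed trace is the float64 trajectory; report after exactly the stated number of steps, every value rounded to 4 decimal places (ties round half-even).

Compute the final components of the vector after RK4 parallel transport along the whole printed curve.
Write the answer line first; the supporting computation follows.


Answer: V^s = 1.5000, V^t = -0.2500

gamma'(tau) = (-2*tau, -1 + 2*tau); f(tau, V)^k = -Gamma^k_ij(gamma(tau)) gamma'^i(tau) V^j; h = 1/3; intermediate values shown to 6 dp
curve data and Christoffel symbols at the stage parameters:
  tau = 0.000000: gamma = (-0.500000, 0.500000), gamma' = (0.000000, -1.000000); Gamma_sss = 0.000000, Gamma_sst = 0.000000, Gamma_stt = 0.000000, Gamma_tss = 0.000000, Gamma_tst = 0.000000, Gamma_ttt = 0.000000
  tau = 0.166667: gamma = (-0.527778, 0.361111), gamma' = (-0.333333, -0.666667); Gamma_sss = 0.000000, Gamma_sst = 0.000000, Gamma_stt = 0.000000, Gamma_tss = 0.000000, Gamma_tst = 0.000000, Gamma_ttt = 0.000000
  tau = 0.333333: gamma = (-0.611111, 0.277778), gamma' = (-0.666667, -0.333333); Gamma_sss = 0.000000, Gamma_sst = 0.000000, Gamma_stt = 0.000000, Gamma_tss = 0.000000, Gamma_tst = 0.000000, Gamma_ttt = 0.000000
  tau = 0.500000: gamma = (-0.750000, 0.250000), gamma' = (-1.000000, 0.000000); Gamma_sss = 0.000000, Gamma_sst = 0.000000, Gamma_stt = 0.000000, Gamma_tss = 0.000000, Gamma_tst = 0.000000, Gamma_ttt = 0.000000
  tau = 0.666667: gamma = (-0.944444, 0.277778), gamma' = (-1.333333, 0.333333); Gamma_sss = 0.000000, Gamma_sst = 0.000000, Gamma_stt = 0.000000, Gamma_tss = 0.000000, Gamma_tst = 0.000000, Gamma_ttt = 0.000000
  tau = 0.833333: gamma = (-1.194444, 0.361111), gamma' = (-1.666667, 0.666667); Gamma_sss = 0.000000, Gamma_sst = 0.000000, Gamma_stt = 0.000000, Gamma_tss = 0.000000, Gamma_tst = 0.000000, Gamma_ttt = 0.000000
  tau = 1.000000: gamma = (-1.500000, 0.500000), gamma' = (-2.000000, 1.000000); Gamma_sss = 0.000000, Gamma_sst = 0.000000, Gamma_stt = 0.000000, Gamma_tss = 0.000000, Gamma_tst = 0.000000, Gamma_ttt = 0.000000
step 0: V^s = 1.5000, V^t = -0.2500
step 1: k1 = (0.000000, 0.000000), k2 = (0.000000, 0.000000), k3 = (0.000000, 0.000000), k4 = (0.000000, 0.000000); V <- V + (h/6)(k1 + 2k2 + 2k3 + k4): V^s = 1.5000, V^t = -0.2500
step 2: k1 = (0.000000, 0.000000), k2 = (0.000000, 0.000000), k3 = (0.000000, 0.000000), k4 = (0.000000, 0.000000); V <- V + (h/6)(k1 + 2k2 + 2k3 + k4): V^s = 1.5000, V^t = -0.2500
step 3: k1 = (0.000000, 0.000000), k2 = (0.000000, 0.000000), k3 = (0.000000, 0.000000), k4 = (0.000000, 0.000000); V <- V + (h/6)(k1 + 2k2 + 2k3 + k4): V^s = 1.5000, V^t = -0.2500


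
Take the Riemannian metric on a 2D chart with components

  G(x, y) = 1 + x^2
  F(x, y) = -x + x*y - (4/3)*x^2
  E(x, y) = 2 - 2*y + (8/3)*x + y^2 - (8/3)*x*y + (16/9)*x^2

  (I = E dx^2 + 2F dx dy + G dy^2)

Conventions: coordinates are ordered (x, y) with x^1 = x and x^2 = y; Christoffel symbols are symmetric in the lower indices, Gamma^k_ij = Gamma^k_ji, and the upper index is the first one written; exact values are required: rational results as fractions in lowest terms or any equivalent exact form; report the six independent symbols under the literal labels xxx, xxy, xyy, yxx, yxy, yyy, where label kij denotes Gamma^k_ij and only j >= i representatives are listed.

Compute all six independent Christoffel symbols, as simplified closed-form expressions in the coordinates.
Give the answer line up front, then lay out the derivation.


Answer: Gamma_xxx = (16*x - 12*y + 12)/(25*x^2 - 24*x*y + 24*x + 9*y^2 - 18*y + 18), Gamma_xxy = (-12*x + 9*y - 9)/(25*x^2 - 24*x*y + 24*x + 9*y^2 - 18*y + 18), Gamma_xyy = 0, Gamma_yxx = -12*x/(25*x^2 - 24*x*y + 24*x + 9*y^2 - 18*y + 18), Gamma_yxy = 9*x/(25*x^2 - 24*x*y + 24*x + 9*y^2 - 18*y + 18), Gamma_yyy = 0

E = 2 - 2*y + (8/3)*x + y^2 - (8/3)*x*y + (16/9)*x^2; F = -x + x*y - (4/3)*x^2; G = 1 + x^2
Gamma^k_ij = (1/2) g^{kl} (d_i g_jl + d_j g_il - d_l g_ij), with g^inv = (1/(EG-F^2)) [[G, -F], [-F, E]]
first partials: E_x = 8/3 - (8/3)*y + (32/9)*x, E_y = -2 + 2*y - (8/3)*x, F_x = -1 + y - (8/3)*x, F_y = x, G_x = 2*x, G_y = 0
D = EG - F^2 = 2 - 2*y + (8/3)*x + y^2 - (8/3)*x*y + (25/9)*x^2
expanded: Gamma^x_xx = (G E_x - 2F F_x + F E_y)/(2D), Gamma^x_xy = (G E_y - F G_x)/(2D), Gamma^x_yy = (2G F_y - G G_x - F G_y)/(2D), Gamma^y_xx = (2E F_x - E E_y - F E_x)/(2D), Gamma^y_xy = (E G_x - F E_y)/(2D), Gamma^y_yy = (E G_y - 2F F_y + F G_x)/(2D); substitute and cancel common factors


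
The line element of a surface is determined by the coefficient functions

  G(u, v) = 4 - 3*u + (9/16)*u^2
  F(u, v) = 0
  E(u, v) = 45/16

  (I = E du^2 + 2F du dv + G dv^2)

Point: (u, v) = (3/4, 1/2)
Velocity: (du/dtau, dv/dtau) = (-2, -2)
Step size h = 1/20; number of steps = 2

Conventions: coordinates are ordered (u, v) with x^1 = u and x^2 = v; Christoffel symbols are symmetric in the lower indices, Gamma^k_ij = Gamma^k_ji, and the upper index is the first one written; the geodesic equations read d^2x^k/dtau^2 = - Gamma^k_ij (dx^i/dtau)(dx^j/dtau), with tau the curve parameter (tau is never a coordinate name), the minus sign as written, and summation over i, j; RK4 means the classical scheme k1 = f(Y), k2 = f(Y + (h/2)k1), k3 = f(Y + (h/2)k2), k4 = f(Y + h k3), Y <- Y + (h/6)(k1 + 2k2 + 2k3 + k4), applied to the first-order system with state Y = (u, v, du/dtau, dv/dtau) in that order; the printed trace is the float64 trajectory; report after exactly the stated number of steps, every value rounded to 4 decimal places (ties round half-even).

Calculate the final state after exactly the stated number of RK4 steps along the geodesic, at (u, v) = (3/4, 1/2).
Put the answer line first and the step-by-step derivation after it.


Answer: u = 0.5431, v = 0.3193, du/dtau = -2.1319, dv/dtau = -1.6292

f(Y) = (du/dtau, dv/dtau, -Gamma^u_ij Y'^i Y'^j, -Gamma^v_ij Y'^i Y'^j) with the Gammas evaluated at the stage position; h = 0.050000; intermediate values shown to 6 dp
step 0: u = 0.7500, v = 0.5000, du/dtau = -2.0000, dv/dtau = -2.0000
step 1:
  k1: at (u, v) = (0.750000, 0.500000), (du/dtau, dv/dtau) = (-2.000000, -2.000000); Gamma_uuu = 0.000000, Gamma_uuv = 0.000000, Gamma_uvv = 0.383333, Gamma_vuu = 0.000000, Gamma_vuv = -0.521739, Gamma_vvv = 0.000000; k1 = (-2.000000, -2.000000, -1.533333, 4.173913)
  k2: at (u, v) = (0.700000, 0.450000), (du/dtau, dv/dtau) = (-2.038333, -1.895652); Gamma_uuu = 0.000000, Gamma_uuv = 0.000000, Gamma_uvv = 0.393333, Gamma_vuu = 0.000000, Gamma_vuv = -0.508475, Gamma_vvv = 0.000000; k2 = (-2.038333, -1.895652, -1.413442, 3.929462)
  k3: at (u, v) = (0.699042, 0.452609), (du/dtau, dv/dtau) = (-2.035336, -1.901763); Gamma_uuu = 0.000000, Gamma_uuv = 0.000000, Gamma_uvv = 0.393525, Gamma_vuu = 0.000000, Gamma_vuv = -0.508227, Gamma_vvv = 0.000000; k3 = (-2.035336, -1.901763, -1.423264, 3.934416)
  k4: at (u, v) = (0.648233, 0.404912), (du/dtau, dv/dtau) = (-2.071163, -1.803279); Gamma_uuu = 0.000000, Gamma_uuv = 0.000000, Gamma_uvv = 0.403687, Gamma_vuu = 0.000000, Gamma_vuv = -0.495434, Gamma_vvv = 0.000000; k4 = (-2.071163, -1.803279, -1.312715, 3.700776)
  Y <- Y + (h/6)(k1 + 2k2 + 2k3 + k4): u = 0.6482, v = 0.4050, du/dtau = -2.0710, dv/dtau = -1.8033
step 2:
  k1: at (u, v) = (0.648179, 0.405016), (du/dtau, dv/dtau) = (-2.070995, -1.803313); Gamma_uuu = 0.000000, Gamma_uuv = 0.000000, Gamma_uvv = 0.403698, Gamma_vuu = 0.000000, Gamma_vuv = -0.495420, Gamma_vvv = 0.000000; k1 = (-2.070995, -1.803313, -1.312799, 3.700447)
  k2: at (u, v) = (0.596404, 0.359933), (du/dtau, dv/dtau) = (-2.103815, -1.710802); Gamma_uuu = 0.000000, Gamma_uuv = 0.000000, Gamma_uvv = 0.414052, Gamma_vuu = 0.000000, Gamma_vuv = -0.483031, Gamma_vvv = 0.000000; k2 = (-2.103815, -1.710802, -1.211866, 3.477058)
  k3: at (u, v) = (0.595584, 0.362246), (du/dtau, dv/dtau) = (-2.101292, -1.716387); Gamma_uuu = 0.000000, Gamma_uuv = 0.000000, Gamma_uvv = 0.414217, Gamma_vuu = 0.000000, Gamma_vuv = -0.482839, Gamma_vvv = 0.000000; k3 = (-2.101292, -1.716387, -1.220275, 3.482844)
  k4: at (u, v) = (0.543115, 0.319196), (du/dtau, dv/dtau) = (-2.132009, -1.629171); Gamma_uuu = 0.000000, Gamma_uuv = 0.000000, Gamma_uvv = 0.424710, Gamma_vuu = 0.000000, Gamma_vuv = -0.470909, Gamma_vvv = 0.000000; k4 = (-2.132009, -1.629171, -1.127265, 3.271318)
  Y <- Y + (h/6)(k1 + 2k2 + 2k3 + k4): u = 0.5431, v = 0.3193, du/dtau = -2.1319, dv/dtau = -1.6292
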